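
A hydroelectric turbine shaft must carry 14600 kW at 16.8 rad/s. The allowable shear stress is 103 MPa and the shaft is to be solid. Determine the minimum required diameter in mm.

350 mm

ω = 16.8 rad/s, so T = P/ω = 14600×10³ / 16.80 = 869000 N·m.
For a solid shaft τ_max = 16T/(πd³), so d = (16T/(π τ_allow))^(1/3) = (16·869000/(π·1.03×10^8))^(1/3) = 0.3503 m.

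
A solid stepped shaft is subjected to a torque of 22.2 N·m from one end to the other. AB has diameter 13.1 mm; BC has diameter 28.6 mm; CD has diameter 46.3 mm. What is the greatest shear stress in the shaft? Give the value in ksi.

7.29 ksi

Under the same torque, τ_max = 16T/(πd³) is largest where d is smallest — segment AB (d = 13.1 mm).
τ_max = 16·22.20/(π·(0.0131)³) = 5.029×10^7 Pa.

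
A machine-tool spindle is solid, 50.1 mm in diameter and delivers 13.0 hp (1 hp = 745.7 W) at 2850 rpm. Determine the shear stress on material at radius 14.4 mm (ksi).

ω = 2π·2850/60 = 298.5 rad/s, so T = P/ω = 13.0×745.7 / 298.5 = 32.48 N·m.
J = πd⁴/32 = π(0.0501)⁴/32 = 6.185×10^-7 m⁴.
Shear stress varies linearly with radius: τ = T·r/J = 32.48 × 0.0144 / 6.185×10^-7 = 7.562×10^5 Pa.

0.110 ksi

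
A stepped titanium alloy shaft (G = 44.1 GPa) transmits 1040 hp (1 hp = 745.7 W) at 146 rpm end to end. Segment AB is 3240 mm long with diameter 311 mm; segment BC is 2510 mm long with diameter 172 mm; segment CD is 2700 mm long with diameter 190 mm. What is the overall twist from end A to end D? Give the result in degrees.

3.55°

ω = 2π·146/60 = 15.29 rad/s, so T = P/ω = 1040×745.7 / 15.29 = 50720 N·m.
J_AB = π(0.311)⁴/32 = 9.18×10^-4 m⁴; J_BC = π(0.172)⁴/32 = 8.59×10^-5 m⁴; J_CD = π(0.190)⁴/32 = 1.28×10^-4 m⁴.
θ = (T/G)·Σ L_i/J_i = (50720/44.1×10⁹)·(3.24/9.18×10^-4 + 2.51/8.59×10^-5 + 2.70/1.28×10^-4) = 0.06193 rad.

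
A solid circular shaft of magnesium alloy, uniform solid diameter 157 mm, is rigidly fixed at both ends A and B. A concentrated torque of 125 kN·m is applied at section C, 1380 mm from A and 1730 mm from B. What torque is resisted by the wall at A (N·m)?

With uniform GJ and both ends fixed, compatibility θ_AC = θ_CB gives T_A·a = T_B·b, together with T_A + T_B = T₀.
T_A = T₀·b/(a+b) = 125000·1730/3110 = 69530 N·m; T_B = 55470 N·m.

69500 N·m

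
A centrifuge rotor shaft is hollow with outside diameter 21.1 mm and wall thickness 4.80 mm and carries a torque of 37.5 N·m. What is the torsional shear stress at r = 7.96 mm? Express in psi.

2440 psi

J = π(d_o⁴ − d_i⁴)/32 = π(0.0211⁴ − 0.0115⁴)/32 = 1.774×10^-8 m⁴.
Shear stress varies linearly with radius: τ = T·r/J = 37.50 × 0.00796 / 1.774×10^-8 = 1.682×10^7 Pa.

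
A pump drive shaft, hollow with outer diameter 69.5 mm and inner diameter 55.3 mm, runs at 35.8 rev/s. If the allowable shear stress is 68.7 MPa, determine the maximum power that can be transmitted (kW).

610 kW

J = π(d_o⁴ − d_i⁴)/32 = π(0.0695⁴ − 0.0553⁴)/32 = 1.372×10^-6 m⁴.
T_max = τ_allow·J/r = 6.87×10^7 × 1.372×10^-6 / 0.0348 = 2713 N·m.
ω = 2π·35.8 = 224.9 rad/s, so P_max = T_max·ω = 6.103×10^5 W.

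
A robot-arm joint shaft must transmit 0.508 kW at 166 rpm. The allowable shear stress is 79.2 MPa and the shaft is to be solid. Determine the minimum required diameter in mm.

ω = 2π·166/60 = 17.38 rad/s, so T = P/ω = 0.508×10³ / 17.38 = 29.22 N·m.
For a solid shaft τ_max = 16T/(πd³), so d = (16T/(π τ_allow))^(1/3) = (16·29.22/(π·7.92×10^7))^(1/3) = 0.01234 m.

12.3 mm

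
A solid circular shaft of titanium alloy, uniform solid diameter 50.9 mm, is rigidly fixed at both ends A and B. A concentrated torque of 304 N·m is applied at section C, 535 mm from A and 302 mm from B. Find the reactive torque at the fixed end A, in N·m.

With uniform GJ and both ends fixed, compatibility θ_AC = θ_CB gives T_A·a = T_B·b, together with T_A + T_B = T₀.
T_A = T₀·b/(a+b) = 304.0·302/837.0 = 109.7 N·m; T_B = 194.3 N·m.

110 N·m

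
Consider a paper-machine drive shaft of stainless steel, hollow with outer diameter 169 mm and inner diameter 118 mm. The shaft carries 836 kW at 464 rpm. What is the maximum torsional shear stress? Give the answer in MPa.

ω = 2π·464/60 = 48.59 rad/s, so T = P/ω = 836×10³ / 48.59 = 17210 N·m.
J = π(d_o⁴ − d_i⁴)/32 = π(0.169⁴ − 0.118⁴)/32 = 6.105×10^-5 m⁴.
τ_max = T·r/J = 17210 × 0.0845 / 6.105×10^-5 = 2.381×10^7 Pa.

23.8 MPa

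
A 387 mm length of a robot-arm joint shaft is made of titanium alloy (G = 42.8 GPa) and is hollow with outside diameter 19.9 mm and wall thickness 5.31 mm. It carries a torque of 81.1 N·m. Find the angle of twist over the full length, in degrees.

2.86°

J = π(d_o⁴ − d_i⁴)/32 = π(0.0199⁴ − 0.00928⁴)/32 = 1.467×10^-8 m⁴.
θ = T·L/(G·J) = 81.10 × 0.387 / (42.8×10⁹ × 1.467×10^-8) = 0.04999 rad.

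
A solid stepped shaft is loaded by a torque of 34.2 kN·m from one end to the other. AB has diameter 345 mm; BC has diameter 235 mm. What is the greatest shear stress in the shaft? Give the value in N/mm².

Under the same torque, τ_max = 16T/(πd³) is largest where d is smallest — segment BC (d = 235 mm).
τ_max = 16·34200/(π·(0.235)³) = 1.342×10^7 Pa.

13.4 N/mm²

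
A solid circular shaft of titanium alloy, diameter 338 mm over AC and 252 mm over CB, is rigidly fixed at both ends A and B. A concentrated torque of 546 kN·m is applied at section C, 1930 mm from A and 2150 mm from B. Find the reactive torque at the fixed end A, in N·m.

Compatibility: T_A·a/J_AC = T_B·b/J_CB with T_A + T_B = T₀.
J_AC = 1.28×10^-3 m⁴, J_CB = 3.96×10^-4 m⁴, so T_A = T₀·(J_AC/a)/((J_AC/a)+(J_CB/b)) = 427400 N·m, T_B = 118600 N·m.

427000 N·m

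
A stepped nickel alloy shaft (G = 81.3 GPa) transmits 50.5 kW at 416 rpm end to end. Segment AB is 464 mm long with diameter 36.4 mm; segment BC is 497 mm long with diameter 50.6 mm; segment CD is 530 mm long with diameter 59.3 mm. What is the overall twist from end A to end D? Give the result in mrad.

ω = 2π·416/60 = 43.56 rad/s, so T = P/ω = 50.5×10³ / 43.56 = 1159 N·m.
J_AB = π(0.0364)⁴/32 = 1.72×10^-7 m⁴; J_BC = π(0.0506)⁴/32 = 6.44×10^-7 m⁴; J_CD = π(0.0593)⁴/32 = 1.21×10^-6 m⁴.
θ = (T/G)·Σ L_i/J_i = (1159/81.3×10⁹)·(0.464/1.72×10^-7 + 0.497/6.44×10^-7 + 0.530/1.21×10^-6) = 0.05562 rad.

55.6 mrad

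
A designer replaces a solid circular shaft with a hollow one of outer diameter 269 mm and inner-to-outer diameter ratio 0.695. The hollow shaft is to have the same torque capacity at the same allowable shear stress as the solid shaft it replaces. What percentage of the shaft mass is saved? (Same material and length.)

38.3 %

Equal τ_max and T ⇒ the solid shaft needs d_s³ = d_o³(1−k⁴), so d_s = 269·(1−0.695⁴)^(1/3) = 246.2 mm.
Area ratio A_h/A_s = d_o²(1−k²)/d_s² = (1−k²)/(1−k⁴)^(2/3) = 0.6172.
Mass saving = 1 − 0.6172 = 38.3 %.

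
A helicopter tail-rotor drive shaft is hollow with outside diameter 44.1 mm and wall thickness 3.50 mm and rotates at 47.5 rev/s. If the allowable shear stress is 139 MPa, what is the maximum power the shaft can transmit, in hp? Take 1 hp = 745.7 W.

J = π(d_o⁴ − d_i⁴)/32 = π(0.0441⁴ − 0.0371⁴)/32 = 1.853×10^-7 m⁴.
T_max = τ_allow·J/r = 1.39×10^8 × 1.853×10^-7 / 0.0221 = 1168 N·m.
ω = 2π·47.5 = 298.5 rad/s, so P_max = T_max·ω = 3.487×10^5 W.

468 hp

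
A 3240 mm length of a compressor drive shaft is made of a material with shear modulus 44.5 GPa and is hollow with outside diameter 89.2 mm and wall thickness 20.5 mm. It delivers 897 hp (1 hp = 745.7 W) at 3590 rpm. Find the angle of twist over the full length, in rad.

0.0228 rad

ω = 2π·3590/60 = 375.9 rad/s, so T = P/ω = 897×745.7 / 375.9 = 1779 N·m.
J = π(d_o⁴ − d_i⁴)/32 = π(0.0892⁴ − 0.0482⁴)/32 = 5.685×10^-6 m⁴.
θ = T·L/(G·J) = 1779 × 3.24 / (44.5×10⁹ × 5.685×10^-6) = 0.02279 rad.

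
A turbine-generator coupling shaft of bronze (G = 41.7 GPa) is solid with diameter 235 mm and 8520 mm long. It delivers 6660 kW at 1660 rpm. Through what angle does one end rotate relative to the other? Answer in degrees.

ω = 2π·1660/60 = 173.8 rad/s, so T = P/ω = 6660×10³ / 173.8 = 38310 N·m.
J = πd⁴/32 = π(0.235)⁴/32 = 2.994×10^-4 m⁴.
θ = T·L/(G·J) = 38310 × 8.52 / (41.7×10⁹ × 2.994×10^-4) = 0.02614 rad.

1.50°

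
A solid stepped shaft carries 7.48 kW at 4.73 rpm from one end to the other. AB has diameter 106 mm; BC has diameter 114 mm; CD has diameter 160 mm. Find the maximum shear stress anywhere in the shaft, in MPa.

64.6 MPa

ω = 2π·4.73/60 = 0.4953 rad/s, so T = P/ω = 7.48×10³ / 0.4953 = 15100 N·m.
Under the same torque, τ_max = 16T/(πd³) is largest where d is smallest — segment AB (d = 106 mm).
τ_max = 16·15100/(π·(0.106)³) = 6.457×10^7 Pa.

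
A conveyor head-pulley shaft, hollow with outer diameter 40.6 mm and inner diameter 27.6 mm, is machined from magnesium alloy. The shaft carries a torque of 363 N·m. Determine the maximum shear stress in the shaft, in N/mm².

35.1 N/mm²

J = π(d_o⁴ − d_i⁴)/32 = π(0.0406⁴ − 0.0276⁴)/32 = 2.098×10^-7 m⁴.
τ_max = T·r/J = 363.0 × 0.0203 / 2.098×10^-7 = 3.513×10^7 Pa.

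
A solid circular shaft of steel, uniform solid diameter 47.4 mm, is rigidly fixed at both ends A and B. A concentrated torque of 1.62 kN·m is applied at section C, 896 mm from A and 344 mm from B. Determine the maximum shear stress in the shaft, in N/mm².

With uniform GJ and both ends fixed, compatibility θ_AC = θ_CB gives T_A·a = T_B·b, together with T_A + T_B = T₀.
T_A = T₀·b/(a+b) = 1620·344/1240 = 449.4 N·m; T_B = 1171 N·m.
τ in each portion: τ_AC = 2.15×10^7 Pa, τ_CB = 5.60×10^7 Pa; maximum is in CB.
τ_max = T_CB·r/J = 1171·0.0237/4.96×10^-7 = 5.598×10^7 Pa.

56.0 N/mm²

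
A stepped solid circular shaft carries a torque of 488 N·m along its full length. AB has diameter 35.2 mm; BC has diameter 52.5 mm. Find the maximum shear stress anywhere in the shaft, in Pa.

Under the same torque, τ_max = 16T/(πd³) is largest where d is smallest — segment AB (d = 35.2 mm).
τ_max = 16·488.0/(π·(0.0352)³) = 5.699×10^7 Pa.

5.70e7 Pa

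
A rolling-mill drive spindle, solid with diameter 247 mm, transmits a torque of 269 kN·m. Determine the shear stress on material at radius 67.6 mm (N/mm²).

49.8 N/mm²

J = πd⁴/32 = π(0.247)⁴/32 = 3.654×10^-4 m⁴.
Shear stress varies linearly with radius: τ = T·r/J = 269000 × 0.0676 / 3.654×10^-4 = 4.976×10^7 Pa.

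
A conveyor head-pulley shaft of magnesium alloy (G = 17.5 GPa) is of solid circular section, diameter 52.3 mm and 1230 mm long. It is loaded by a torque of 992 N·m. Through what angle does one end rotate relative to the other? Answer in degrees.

5.44°

J = πd⁴/32 = π(0.0523)⁴/32 = 7.345×10^-7 m⁴.
θ = T·L/(G·J) = 992.0 × 1.23 / (17.5×10⁹ × 7.345×10^-7) = 0.09492 rad.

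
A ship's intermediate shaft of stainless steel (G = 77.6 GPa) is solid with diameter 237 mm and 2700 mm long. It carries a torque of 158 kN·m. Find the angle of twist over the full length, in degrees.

1.02°

J = πd⁴/32 = π(0.237)⁴/32 = 3.097×10^-4 m⁴.
θ = T·L/(G·J) = 158000 × 2.70 / (77.6×10⁹ × 3.097×10^-4) = 0.01775 rad.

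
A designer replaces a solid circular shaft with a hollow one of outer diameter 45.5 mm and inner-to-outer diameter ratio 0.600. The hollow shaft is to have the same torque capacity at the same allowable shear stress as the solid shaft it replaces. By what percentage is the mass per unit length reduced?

29.8 %

Equal τ_max and T ⇒ the solid shaft needs d_s³ = d_o³(1−k⁴), so d_s = 45.5·(1−0.600⁴)^(1/3) = 43.44 mm.
Area ratio A_h/A_s = d_o²(1−k²)/d_s² = (1−k²)/(1−k⁴)^(2/3) = 0.7020.
Mass saving = 1 − 0.7020 = 29.8 %.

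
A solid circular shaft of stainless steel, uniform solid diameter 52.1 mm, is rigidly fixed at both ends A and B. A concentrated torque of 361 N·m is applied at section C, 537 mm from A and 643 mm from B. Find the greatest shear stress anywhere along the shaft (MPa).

With uniform GJ and both ends fixed, compatibility θ_AC = θ_CB gives T_A·a = T_B·b, together with T_A + T_B = T₀.
T_A = T₀·b/(a+b) = 361.0·643/1180 = 196.7 N·m; T_B = 164.3 N·m.
τ in each portion: τ_AC = 7.08×10^6 Pa, τ_CB = 5.92×10^6 Pa; maximum is in AC.
τ_max = T_AC·r/J = 196.7·0.0261/7.23×10^-7 = 7.084×10^6 Pa.

7.08 MPa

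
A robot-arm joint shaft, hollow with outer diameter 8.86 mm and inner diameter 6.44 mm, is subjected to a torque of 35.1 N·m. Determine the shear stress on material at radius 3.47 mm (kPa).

J = π(d_o⁴ − d_i⁴)/32 = π(0.00886⁴ − 0.00644⁴)/32 = 4.361×10^-10 m⁴.
Shear stress varies linearly with radius: τ = T·r/J = 35.10 × 0.00347 / 4.361×10^-10 = 2.793×10^8 Pa.

279000 kPa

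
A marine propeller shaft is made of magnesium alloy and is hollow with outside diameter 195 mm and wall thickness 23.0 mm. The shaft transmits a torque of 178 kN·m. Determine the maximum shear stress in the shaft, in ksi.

J = π(d_o⁴ − d_i⁴)/32 = π(0.195⁴ − 0.149⁴)/32 = 9.356×10^-5 m⁴.
τ_max = T·r/J = 178000 × 0.0975 / 9.356×10^-5 = 1.855×10^8 Pa.

26.9 ksi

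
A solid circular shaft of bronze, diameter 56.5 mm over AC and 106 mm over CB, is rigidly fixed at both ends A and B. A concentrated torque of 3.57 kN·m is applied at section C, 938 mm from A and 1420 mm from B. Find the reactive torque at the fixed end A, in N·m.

389 N·m

Compatibility: T_A·a/J_AC = T_B·b/J_CB with T_A + T_B = T₀.
J_AC = 1.00×10^-6 m⁴, J_CB = 1.24×10^-5 m⁴, so T_A = T₀·(J_AC/a)/((J_AC/a)+(J_CB/b)) = 388.7 N·m, T_B = 3181 N·m.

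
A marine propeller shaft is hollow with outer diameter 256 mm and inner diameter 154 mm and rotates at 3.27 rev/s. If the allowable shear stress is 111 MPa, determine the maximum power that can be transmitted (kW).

J = π(d_o⁴ − d_i⁴)/32 = π(0.256⁴ − 0.154⁴)/32 = 3.664×10^-4 m⁴.
T_max = τ_allow·J/r = 1.11×10^8 × 3.664×10^-4 / 0.128 = 317800 N·m.
ω = 2π·3.27 = 20.55 rad/s, so P_max = T_max·ω = 6.529×10^6 W.

6530 kW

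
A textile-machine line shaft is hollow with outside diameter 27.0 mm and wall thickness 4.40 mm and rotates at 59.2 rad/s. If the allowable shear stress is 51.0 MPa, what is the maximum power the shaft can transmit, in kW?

J = π(d_o⁴ − d_i⁴)/32 = π(0.0270⁴ − 0.0182⁴)/32 = 4.140×10^-8 m⁴.
T_max = τ_allow·J/r = 5.10×10^7 × 4.140×10^-8 / 0.0135 = 156.4 N·m.
ω = 59.2 rad/s, so P_max = T_max·ω = 9259 W.

9.26 kW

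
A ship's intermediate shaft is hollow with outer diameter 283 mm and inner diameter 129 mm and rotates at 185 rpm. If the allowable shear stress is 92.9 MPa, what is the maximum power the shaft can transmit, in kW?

7660 kW

J = π(d_o⁴ − d_i⁴)/32 = π(0.283⁴ − 0.129⁴)/32 = 6.025×10^-4 m⁴.
T_max = τ_allow·J/r = 9.29×10^7 × 6.025×10^-4 / 0.141 = 395600 N·m.
ω = 2π·185/60 = 19.37 rad/s, so P_max = T_max·ω = 7.664×10^6 W.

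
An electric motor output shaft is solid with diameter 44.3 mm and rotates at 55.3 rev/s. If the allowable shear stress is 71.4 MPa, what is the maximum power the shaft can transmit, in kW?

J = πd⁴/32 = π(0.0443)⁴/32 = 3.781×10^-7 m⁴.
T_max = τ_allow·J/r = 7.14×10^7 × 3.781×10^-7 / 0.0221 = 1219 N·m.
ω = 2π·55.3 = 347.5 rad/s, so P_max = T_max·ω = 4.235×10^5 W.

423 kW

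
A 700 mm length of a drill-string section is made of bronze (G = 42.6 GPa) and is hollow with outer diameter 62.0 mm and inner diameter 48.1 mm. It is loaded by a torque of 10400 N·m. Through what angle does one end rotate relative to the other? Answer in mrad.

J = π(d_o⁴ − d_i⁴)/32 = π(0.0620⁴ − 0.0481⁴)/32 = 9.252×10^-7 m⁴.
θ = T·L/(G·J) = 10400 × 0.700 / (42.6×10⁹ × 9.252×10^-7) = 0.1847 rad.

185 mrad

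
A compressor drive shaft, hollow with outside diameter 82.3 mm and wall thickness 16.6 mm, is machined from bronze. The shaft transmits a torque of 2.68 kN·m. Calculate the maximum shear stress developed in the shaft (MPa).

28.0 MPa

J = π(d_o⁴ − d_i⁴)/32 = π(0.0823⁴ − 0.0491⁴)/32 = 3.933×10^-6 m⁴.
τ_max = T·r/J = 2680 × 0.0411 / 3.933×10^-6 = 2.804×10^7 Pa.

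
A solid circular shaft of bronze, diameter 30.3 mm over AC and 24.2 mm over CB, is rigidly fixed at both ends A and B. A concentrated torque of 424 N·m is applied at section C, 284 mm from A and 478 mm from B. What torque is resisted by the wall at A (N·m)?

341 N·m

Compatibility: T_A·a/J_AC = T_B·b/J_CB with T_A + T_B = T₀.
J_AC = 8.28×10^-8 m⁴, J_CB = 3.37×10^-8 m⁴, so T_A = T₀·(J_AC/a)/((J_AC/a)+(J_CB/b)) = 341.5 N·m, T_B = 82.55 N·m.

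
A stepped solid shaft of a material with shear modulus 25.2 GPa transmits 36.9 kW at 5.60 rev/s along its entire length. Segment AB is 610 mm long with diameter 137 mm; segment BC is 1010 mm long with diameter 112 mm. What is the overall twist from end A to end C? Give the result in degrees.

0.198°

ω = 2π·5.60 = 35.19 rad/s, so T = P/ω = 36.9×10³ / 35.19 = 1049 N·m.
J_AB = π(0.137)⁴/32 = 3.46×10^-5 m⁴; J_BC = π(0.112)⁴/32 = 1.54×10^-5 m⁴.
θ = (T/G)·Σ L_i/J_i = (1049/25.2×10⁹)·(0.610/3.46×10^-5 + 1.01/1.54×10^-5) = 3.455×10^-3 rad.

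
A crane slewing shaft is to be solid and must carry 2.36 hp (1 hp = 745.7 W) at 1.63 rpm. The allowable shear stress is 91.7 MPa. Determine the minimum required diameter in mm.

83.0 mm

ω = 2π·1.63/60 = 0.1707 rad/s, so T = P/ω = 2.36×745.7 / 0.1707 = 10310 N·m.
For a solid shaft τ_max = 16T/(πd³), so d = (16T/(π τ_allow))^(1/3) = (16·10310/(π·9.17×10^7))^(1/3) = 0.08304 m.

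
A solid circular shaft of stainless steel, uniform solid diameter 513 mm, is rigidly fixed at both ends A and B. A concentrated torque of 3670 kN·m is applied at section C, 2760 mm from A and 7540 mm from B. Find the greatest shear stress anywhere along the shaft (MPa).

101 MPa

With uniform GJ and both ends fixed, compatibility θ_AC = θ_CB gives T_A·a = T_B·b, together with T_A + T_B = T₀.
T_A = T₀·b/(a+b) = 3.670e6·7540/10300 = 2.687e6 N·m; T_B = 983400 N·m.
τ in each portion: τ_AC = 1.01×10^8 Pa, τ_CB = 3.71×10^7 Pa; maximum is in AC.
τ_max = T_AC·r/J = 2.687e6·0.257/6.80×10^-3 = 1.013×10^8 Pa.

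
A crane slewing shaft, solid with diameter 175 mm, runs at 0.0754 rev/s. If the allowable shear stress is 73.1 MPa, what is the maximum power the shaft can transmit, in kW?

36.4 kW

J = πd⁴/32 = π(0.175)⁴/32 = 9.208×10^-5 m⁴.
T_max = τ_allow·J/r = 7.31×10^7 × 9.208×10^-5 / 0.0875 = 76920 N·m.
ω = 2π·0.0754 = 0.4738 rad/s, so P_max = T_max·ω = 3.644×10^4 W.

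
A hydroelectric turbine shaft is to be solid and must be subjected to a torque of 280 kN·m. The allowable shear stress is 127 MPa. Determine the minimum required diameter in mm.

224 mm

For a solid shaft τ_max = 16T/(πd³), so d = (16T/(π τ_allow))^(1/3) = (16·280000/(π·1.27×10^8))^(1/3) = 0.2239 m.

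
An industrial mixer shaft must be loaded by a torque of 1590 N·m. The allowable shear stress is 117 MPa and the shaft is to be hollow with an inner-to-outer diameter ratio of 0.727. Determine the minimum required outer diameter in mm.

45.8 mm

For a hollow shaft with d_i/d_o = 0.727: τ_max = 16T/(π d_o³ (1−k⁴)), so d_o = [16T/(π τ_allow (1−k⁴))]^(1/3) = [16·1590/(π·1.17×10^8·0.7207)]^(1/3) = 0.04579 m.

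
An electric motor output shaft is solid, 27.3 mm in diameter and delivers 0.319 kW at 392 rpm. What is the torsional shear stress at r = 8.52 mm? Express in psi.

176 psi

ω = 2π·392/60 = 41.05 rad/s, so T = P/ω = 0.319×10³ / 41.05 = 7.771 N·m.
J = πd⁴/32 = π(0.0273)⁴/32 = 5.453×10^-8 m⁴.
Shear stress varies linearly with radius: τ = T·r/J = 7.771 × 0.00852 / 5.453×10^-8 = 1.214×10^6 Pa.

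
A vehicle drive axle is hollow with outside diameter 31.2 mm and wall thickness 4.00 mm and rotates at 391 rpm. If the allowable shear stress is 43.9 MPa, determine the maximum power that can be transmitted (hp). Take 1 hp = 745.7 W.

J = π(d_o⁴ − d_i⁴)/32 = π(0.0312⁴ − 0.0232⁴)/32 = 6.459×10^-8 m⁴.
T_max = τ_allow·J/r = 4.39×10^7 × 6.459×10^-8 / 0.0156 = 181.8 N·m.
ω = 2π·391/60 = 40.95 rad/s, so P_max = T_max·ω = 7442 W.

9.98 hp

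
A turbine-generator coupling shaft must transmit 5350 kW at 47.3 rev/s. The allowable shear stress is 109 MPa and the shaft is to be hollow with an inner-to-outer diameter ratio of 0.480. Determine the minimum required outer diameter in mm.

ω = 2π·47.3 = 297.2 rad/s, so T = P/ω = 5350×10³ / 297.2 = 18000 N·m.
For a hollow shaft with d_i/d_o = 0.480: τ_max = 16T/(π d_o³ (1−k⁴)), so d_o = [16T/(π τ_allow (1−k⁴))]^(1/3) = [16·18000/(π·1.09×10^8·0.9469)]^(1/3) = 0.09613 m.

96.1 mm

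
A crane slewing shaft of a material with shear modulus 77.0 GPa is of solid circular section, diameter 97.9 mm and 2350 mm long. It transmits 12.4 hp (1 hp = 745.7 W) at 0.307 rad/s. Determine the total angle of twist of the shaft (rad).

ω = 0.307 rad/s, so T = P/ω = 12.4×745.7 / 0.3070 = 30120 N·m.
J = πd⁴/32 = π(0.0979)⁴/32 = 9.018×10^-6 m⁴.
θ = T·L/(G·J) = 30120 × 2.35 / (77.0×10⁹ × 9.018×10^-6) = 0.1019 rad.

0.102 rad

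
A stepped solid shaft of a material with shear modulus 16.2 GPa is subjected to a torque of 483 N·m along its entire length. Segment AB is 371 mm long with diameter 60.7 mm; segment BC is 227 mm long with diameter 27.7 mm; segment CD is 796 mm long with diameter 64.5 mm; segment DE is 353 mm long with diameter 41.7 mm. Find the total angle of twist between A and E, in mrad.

175 mrad

J_AB = π(0.0607)⁴/32 = 1.33×10^-6 m⁴; J_BC = π(0.0277)⁴/32 = 5.78×10^-8 m⁴; J_CD = π(0.0645)⁴/32 = 1.70×10^-6 m⁴; J_DE = π(0.0417)⁴/32 = 2.97×10^-7 m⁴.
θ = (T/G)·Σ L_i/J_i = (483.0/16.2×10⁹)·(0.371/1.33×10^-6 + 0.227/5.78×10^-8 + 0.796/1.70×10^-6 + 0.353/2.97×10^-7) = 0.1748 rad.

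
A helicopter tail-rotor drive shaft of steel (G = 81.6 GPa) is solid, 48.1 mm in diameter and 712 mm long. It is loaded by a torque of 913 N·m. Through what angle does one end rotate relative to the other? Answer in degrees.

0.869°

J = πd⁴/32 = π(0.0481)⁴/32 = 5.255×10^-7 m⁴.
θ = T·L/(G·J) = 913.0 × 0.712 / (81.6×10⁹ × 5.255×10^-7) = 0.01516 rad.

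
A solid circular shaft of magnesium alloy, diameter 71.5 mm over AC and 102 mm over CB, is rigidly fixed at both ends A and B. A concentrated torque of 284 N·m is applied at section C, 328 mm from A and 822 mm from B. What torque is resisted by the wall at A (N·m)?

Compatibility: T_A·a/J_AC = T_B·b/J_CB with T_A + T_B = T₀.
J_AC = 2.57×10^-6 m⁴, J_CB = 1.06×10^-5 m⁴, so T_A = T₀·(J_AC/a)/((J_AC/a)+(J_CB/b)) = 107.1 N·m, T_B = 176.9 N·m.

107 N·m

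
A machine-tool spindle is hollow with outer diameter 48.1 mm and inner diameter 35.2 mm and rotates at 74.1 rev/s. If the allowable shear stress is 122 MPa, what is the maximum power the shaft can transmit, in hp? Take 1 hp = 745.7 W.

1190 hp

J = π(d_o⁴ − d_i⁴)/32 = π(0.0481⁴ − 0.0352⁴)/32 = 3.748×10^-7 m⁴.
T_max = τ_allow·J/r = 1.22×10^8 × 3.748×10^-7 / 0.0241 = 1901 N·m.
ω = 2π·74.1 = 465.6 rad/s, so P_max = T_max·ω = 8.852×10^5 W.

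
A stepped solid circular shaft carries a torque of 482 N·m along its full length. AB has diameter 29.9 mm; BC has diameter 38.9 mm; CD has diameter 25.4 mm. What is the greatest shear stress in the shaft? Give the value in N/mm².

150 N/mm²

Under the same torque, τ_max = 16T/(πd³) is largest where d is smallest — segment CD (d = 25.4 mm).
τ_max = 16·482.0/(π·(0.0254)³) = 1.498×10^8 Pa.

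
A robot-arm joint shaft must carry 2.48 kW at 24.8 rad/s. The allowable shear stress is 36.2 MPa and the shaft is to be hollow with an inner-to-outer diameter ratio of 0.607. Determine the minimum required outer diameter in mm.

ω = 24.8 rad/s, so T = P/ω = 2.48×10³ / 24.80 = 100.0 N·m.
For a hollow shaft with d_i/d_o = 0.607: τ_max = 16T/(π d_o³ (1−k⁴)), so d_o = [16T/(π τ_allow (1−k⁴))]^(1/3) = [16·100.0/(π·3.62×10^7·0.8642)]^(1/3) = 0.02534 m.

25.3 mm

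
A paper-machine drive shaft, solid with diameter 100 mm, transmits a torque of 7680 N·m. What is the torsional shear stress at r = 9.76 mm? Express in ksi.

1.11 ksi

J = πd⁴/32 = π(0.100)⁴/32 = 9.817×10^-6 m⁴.
Shear stress varies linearly with radius: τ = T·r/J = 7680 × 0.00976 / 9.817×10^-6 = 7.635×10^6 Pa.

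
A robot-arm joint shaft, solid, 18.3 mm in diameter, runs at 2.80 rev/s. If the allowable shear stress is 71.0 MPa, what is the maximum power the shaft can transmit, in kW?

1.50 kW

J = πd⁴/32 = π(0.0183)⁴/32 = 1.101×10^-8 m⁴.
T_max = τ_allow·J/r = 7.10×10^7 × 1.101×10^-8 / 0.00915 = 85.44 N·m.
ω = 2π·2.80 = 17.59 rad/s, so P_max = T_max·ω = 1503 W.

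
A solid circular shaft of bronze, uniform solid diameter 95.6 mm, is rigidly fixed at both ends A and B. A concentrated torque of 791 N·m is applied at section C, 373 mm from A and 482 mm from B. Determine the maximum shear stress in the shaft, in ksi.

With uniform GJ and both ends fixed, compatibility θ_AC = θ_CB gives T_A·a = T_B·b, together with T_A + T_B = T₀.
T_A = T₀·b/(a+b) = 791.0·482/855.0 = 445.9 N·m; T_B = 345.1 N·m.
τ in each portion: τ_AC = 2.60×10^6 Pa, τ_CB = 2.01×10^6 Pa; maximum is in AC.
τ_max = T_AC·r/J = 445.9·0.0478/8.20×10^-6 = 2.599×10^6 Pa.

0.377 ksi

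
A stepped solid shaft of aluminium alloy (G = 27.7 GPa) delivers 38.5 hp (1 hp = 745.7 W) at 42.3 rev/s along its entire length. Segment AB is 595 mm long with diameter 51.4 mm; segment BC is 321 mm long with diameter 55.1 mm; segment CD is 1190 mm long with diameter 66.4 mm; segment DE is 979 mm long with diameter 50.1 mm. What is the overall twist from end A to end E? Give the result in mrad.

13.4 mrad

ω = 2π·42.3 = 265.8 rad/s, so T = P/ω = 38.5×745.7 / 265.8 = 108.0 N·m.
J_AB = π(0.0514)⁴/32 = 6.85×10^-7 m⁴; J_BC = π(0.0551)⁴/32 = 9.05×10^-7 m⁴; J_CD = π(0.0664)⁴/32 = 1.91×10^-6 m⁴; J_DE = π(0.0501)⁴/32 = 6.19×10^-7 m⁴.
θ = (T/G)·Σ L_i/J_i = (108.0/27.7×10⁹)·(0.595/6.85×10^-7 + 0.321/9.05×10^-7 + 1.19/1.91×10^-6 + 0.979/6.19×10^-7) = 0.01337 rad.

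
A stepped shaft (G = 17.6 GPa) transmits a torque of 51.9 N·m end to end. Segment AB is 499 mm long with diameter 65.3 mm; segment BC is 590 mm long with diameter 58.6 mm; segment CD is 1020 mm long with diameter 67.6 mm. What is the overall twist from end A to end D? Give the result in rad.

J_AB = π(0.0653)⁴/32 = 1.79×10^-6 m⁴; J_BC = π(0.0586)⁴/32 = 1.16×10^-6 m⁴; J_CD = π(0.0676)⁴/32 = 2.05×10^-6 m⁴.
θ = (T/G)·Σ L_i/J_i = (51.90/17.6×10⁹)·(0.499/1.79×10^-6 + 0.590/1.16×10^-6 + 1.02/2.05×10^-6) = 3.794×10^-3 rad.

0.00379 rad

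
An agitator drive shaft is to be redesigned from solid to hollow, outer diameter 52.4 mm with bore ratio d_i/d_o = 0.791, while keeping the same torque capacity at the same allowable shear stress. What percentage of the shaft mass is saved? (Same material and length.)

Equal τ_max and T ⇒ the solid shaft needs d_s³ = d_o³(1−k⁴), so d_s = 52.4·(1−0.791⁴)^(1/3) = 44.40 mm.
Area ratio A_h/A_s = d_o²(1−k²)/d_s² = (1−k²)/(1−k⁴)^(2/3) = 0.5213.
Mass saving = 1 − 0.5213 = 47.9 %.

47.9 %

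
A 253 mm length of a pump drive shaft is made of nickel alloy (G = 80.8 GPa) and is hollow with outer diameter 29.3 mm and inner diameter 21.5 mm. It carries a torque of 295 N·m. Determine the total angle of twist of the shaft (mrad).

J = π(d_o⁴ − d_i⁴)/32 = π(0.0293⁴ − 0.0215⁴)/32 = 5.138×10^-8 m⁴.
θ = T·L/(G·J) = 295.0 × 0.253 / (80.8×10⁹ × 5.138×10^-8) = 0.01798 rad.

18.0 mrad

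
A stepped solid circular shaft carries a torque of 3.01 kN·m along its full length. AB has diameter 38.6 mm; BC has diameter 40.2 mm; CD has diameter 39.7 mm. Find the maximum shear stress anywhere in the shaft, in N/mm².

Under the same torque, τ_max = 16T/(πd³) is largest where d is smallest — segment AB (d = 38.6 mm).
τ_max = 16·3010/(π·(0.0386)³) = 2.665×10^8 Pa.

267 N/mm²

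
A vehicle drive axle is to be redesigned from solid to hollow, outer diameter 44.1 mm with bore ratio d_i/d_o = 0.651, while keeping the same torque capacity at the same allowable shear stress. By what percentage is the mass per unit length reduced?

Equal τ_max and T ⇒ the solid shaft needs d_s³ = d_o³(1−k⁴), so d_s = 44.1·(1−0.651⁴)^(1/3) = 41.28 mm.
Area ratio A_h/A_s = d_o²(1−k²)/d_s² = (1−k²)/(1−k⁴)^(2/3) = 0.6575.
Mass saving = 1 − 0.6575 = 34.3 %.

34.3 %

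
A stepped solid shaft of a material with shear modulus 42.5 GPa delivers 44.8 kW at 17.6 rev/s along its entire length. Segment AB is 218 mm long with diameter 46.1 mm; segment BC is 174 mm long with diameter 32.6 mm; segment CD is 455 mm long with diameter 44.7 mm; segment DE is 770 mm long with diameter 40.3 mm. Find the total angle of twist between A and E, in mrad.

ω = 2π·17.6 = 110.6 rad/s, so T = P/ω = 44.8×10³ / 110.6 = 405.1 N·m.
J_AB = π(0.0461)⁴/32 = 4.43×10^-7 m⁴; J_BC = π(0.0326)⁴/32 = 1.11×10^-7 m⁴; J_CD = π(0.0447)⁴/32 = 3.92×10^-7 m⁴; J_DE = π(0.0403)⁴/32 = 2.59×10^-7 m⁴.
θ = (T/G)·Σ L_i/J_i = (405.1/42.5×10⁹)·(0.218/4.43×10^-7 + 0.174/1.11×10^-7 + 0.455/3.92×10^-7 + 0.770/2.59×10^-7) = 0.05905 rad.

59.1 mrad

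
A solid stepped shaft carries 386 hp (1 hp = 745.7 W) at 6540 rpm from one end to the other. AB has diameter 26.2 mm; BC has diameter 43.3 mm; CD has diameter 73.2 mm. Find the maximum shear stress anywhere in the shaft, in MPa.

ω = 2π·6540/60 = 684.9 rad/s, so T = P/ω = 386×745.7 / 684.9 = 420.3 N·m.
Under the same torque, τ_max = 16T/(πd³) is largest where d is smallest — segment AB (d = 26.2 mm).
τ_max = 16·420.3/(π·(0.0262)³) = 1.190×10^8 Pa.

119 MPa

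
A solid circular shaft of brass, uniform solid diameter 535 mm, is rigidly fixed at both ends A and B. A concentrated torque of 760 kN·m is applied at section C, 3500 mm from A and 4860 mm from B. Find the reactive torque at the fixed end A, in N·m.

With uniform GJ and both ends fixed, compatibility θ_AC = θ_CB gives T_A·a = T_B·b, together with T_A + T_B = T₀.
T_A = T₀·b/(a+b) = 760000·4860/8360 = 441800 N·m; T_B = 318200 N·m.

442000 N·m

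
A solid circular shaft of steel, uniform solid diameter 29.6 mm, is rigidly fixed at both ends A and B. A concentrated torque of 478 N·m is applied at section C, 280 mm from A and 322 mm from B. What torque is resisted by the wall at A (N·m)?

256 N·m

With uniform GJ and both ends fixed, compatibility θ_AC = θ_CB gives T_A·a = T_B·b, together with T_A + T_B = T₀.
T_A = T₀·b/(a+b) = 478.0·322/602.0 = 255.7 N·m; T_B = 222.3 N·m.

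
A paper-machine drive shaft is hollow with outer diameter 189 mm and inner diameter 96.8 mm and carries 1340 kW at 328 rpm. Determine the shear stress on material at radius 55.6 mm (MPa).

ω = 2π·328/60 = 34.35 rad/s, so T = P/ω = 1340×10³ / 34.35 = 39010 N·m.
J = π(d_o⁴ − d_i⁴)/32 = π(0.189⁴ − 0.0968⁴)/32 = 1.167×10^-4 m⁴.
Shear stress varies linearly with radius: τ = T·r/J = 39010 × 0.0556 / 1.167×10^-4 = 1.859×10^7 Pa.

18.6 MPa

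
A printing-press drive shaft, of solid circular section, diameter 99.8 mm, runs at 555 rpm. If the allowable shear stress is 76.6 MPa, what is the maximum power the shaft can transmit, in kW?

J = πd⁴/32 = π(0.0998)⁴/32 = 9.739×10^-6 m⁴.
T_max = τ_allow·J/r = 7.66×10^7 × 9.739×10^-6 / 0.0499 = 14950 N·m.
ω = 2π·555/60 = 58.12 rad/s, so P_max = T_max·ω = 8.689×10^5 W.

869 kW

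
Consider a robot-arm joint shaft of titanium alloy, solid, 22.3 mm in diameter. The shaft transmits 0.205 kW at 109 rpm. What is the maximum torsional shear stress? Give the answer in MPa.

8.25 MPa

ω = 2π·109/60 = 11.41 rad/s, so T = P/ω = 0.205×10³ / 11.41 = 17.96 N·m.
J = πd⁴/32 = π(0.0223)⁴/32 = 2.428×10^-8 m⁴.
τ_max = T·r/J = 17.96 × 0.0112 / 2.428×10^-8 = 8.248×10^6 Pa.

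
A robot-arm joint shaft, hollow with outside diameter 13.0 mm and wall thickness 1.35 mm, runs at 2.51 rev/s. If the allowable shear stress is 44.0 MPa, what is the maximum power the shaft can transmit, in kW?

0.181 kW

J = π(d_o⁴ − d_i⁴)/32 = π(0.0130⁴ − 0.0103⁴)/32 = 1.699×10^-9 m⁴.
T_max = τ_allow·J/r = 4.40×10^7 × 1.699×10^-9 / 0.00650 = 11.50 N·m.
ω = 2π·2.51 = 15.77 rad/s, so P_max = T_max·ω = 181.4 W.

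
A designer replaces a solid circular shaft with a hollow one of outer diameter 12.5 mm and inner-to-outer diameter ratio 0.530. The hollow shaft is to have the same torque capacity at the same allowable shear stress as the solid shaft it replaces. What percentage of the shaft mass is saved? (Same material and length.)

Equal τ_max and T ⇒ the solid shaft needs d_s³ = d_o³(1−k⁴), so d_s = 12.5·(1−0.530⁴)^(1/3) = 12.16 mm.
Area ratio A_h/A_s = d_o²(1−k²)/d_s² = (1−k²)/(1−k⁴)^(2/3) = 0.7596.
Mass saving = 1 − 0.7596 = 24.0 %.

24.0 %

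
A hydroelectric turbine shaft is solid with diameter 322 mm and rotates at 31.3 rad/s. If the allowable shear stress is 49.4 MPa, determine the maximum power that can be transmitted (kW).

10100 kW

J = πd⁴/32 = π(0.322)⁴/32 = 1.055×10^-3 m⁴.
T_max = τ_allow·J/r = 4.94×10^7 × 1.055×10^-3 / 0.161 = 323800 N·m.
ω = 31.3 rad/s, so P_max = T_max·ω = 1.014×10^7 W.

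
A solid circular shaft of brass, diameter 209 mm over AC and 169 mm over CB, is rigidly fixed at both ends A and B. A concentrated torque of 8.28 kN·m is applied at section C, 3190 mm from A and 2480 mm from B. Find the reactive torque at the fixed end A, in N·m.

5340 N·m

Compatibility: T_A·a/J_AC = T_B·b/J_CB with T_A + T_B = T₀.
J_AC = 1.87×10^-4 m⁴, J_CB = 8.01×10^-5 m⁴, so T_A = T₀·(J_AC/a)/((J_AC/a)+(J_CB/b)) = 5342 N·m, T_B = 2938 N·m.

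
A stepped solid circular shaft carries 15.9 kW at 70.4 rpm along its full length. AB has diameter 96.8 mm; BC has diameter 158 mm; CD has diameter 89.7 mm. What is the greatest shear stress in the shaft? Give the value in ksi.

ω = 2π·70.4/60 = 7.372 rad/s, so T = P/ω = 15.9×10³ / 7.372 = 2157 N·m.
Under the same torque, τ_max = 16T/(πd³) is largest where d is smallest — segment CD (d = 89.7 mm).
τ_max = 16·2157/(π·(0.0897)³) = 1.522×10^7 Pa.

2.21 ksi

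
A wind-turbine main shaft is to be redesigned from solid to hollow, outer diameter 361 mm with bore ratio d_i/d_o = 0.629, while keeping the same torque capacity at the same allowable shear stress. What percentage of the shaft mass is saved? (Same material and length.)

Equal τ_max and T ⇒ the solid shaft needs d_s³ = d_o³(1−k⁴), so d_s = 361·(1−0.629⁴)^(1/3) = 341.1 mm.
Area ratio A_h/A_s = d_o²(1−k²)/d_s² = (1−k²)/(1−k⁴)^(2/3) = 0.6770.
Mass saving = 1 − 0.6770 = 32.3 %.

32.3 %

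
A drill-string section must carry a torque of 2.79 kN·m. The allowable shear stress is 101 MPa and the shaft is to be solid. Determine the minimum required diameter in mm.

For a solid shaft τ_max = 16T/(πd³), so d = (16T/(π τ_allow))^(1/3) = (16·2790/(π·1.01×10^8))^(1/3) = 0.05201 m.

52.0 mm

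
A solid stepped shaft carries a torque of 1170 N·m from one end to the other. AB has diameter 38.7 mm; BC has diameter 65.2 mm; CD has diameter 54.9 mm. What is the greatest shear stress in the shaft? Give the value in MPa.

103 MPa

Under the same torque, τ_max = 16T/(πd³) is largest where d is smallest — segment AB (d = 38.7 mm).
τ_max = 16·1170/(π·(0.0387)³) = 1.028×10^8 Pa.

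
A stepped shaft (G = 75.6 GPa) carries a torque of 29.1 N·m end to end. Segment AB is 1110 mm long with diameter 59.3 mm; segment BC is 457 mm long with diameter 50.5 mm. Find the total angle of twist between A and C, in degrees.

J_AB = π(0.0593)⁴/32 = 1.21×10^-6 m⁴; J_BC = π(0.0505)⁴/32 = 6.39×10^-7 m⁴.
θ = (T/G)·Σ L_i/J_i = (29.10/75.6×10⁹)·(1.11/1.21×10^-6 + 0.457/6.39×10^-7) = 6.274×10^-4 rad.

0.0359°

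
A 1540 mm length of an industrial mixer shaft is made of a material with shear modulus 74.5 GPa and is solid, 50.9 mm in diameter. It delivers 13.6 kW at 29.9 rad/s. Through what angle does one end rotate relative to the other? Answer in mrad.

14.3 mrad

ω = 29.9 rad/s, so T = P/ω = 13.6×10³ / 29.90 = 454.8 N·m.
J = πd⁴/32 = π(0.0509)⁴/32 = 6.590×10^-7 m⁴.
θ = T·L/(G·J) = 454.8 × 1.54 / (74.5×10⁹ × 6.590×10^-7) = 0.01427 rad.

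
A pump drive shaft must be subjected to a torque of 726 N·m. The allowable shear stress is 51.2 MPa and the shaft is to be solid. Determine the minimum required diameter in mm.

41.6 mm

For a solid shaft τ_max = 16T/(πd³), so d = (16T/(π τ_allow))^(1/3) = (16·726.0/(π·5.12×10^7))^(1/3) = 0.04164 m.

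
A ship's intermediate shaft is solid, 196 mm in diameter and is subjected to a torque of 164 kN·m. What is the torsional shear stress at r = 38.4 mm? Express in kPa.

J = πd⁴/32 = π(0.196)⁴/32 = 1.449×10^-4 m⁴.
Shear stress varies linearly with radius: τ = T·r/J = 164000 × 0.0384 / 1.449×10^-4 = 4.347×10^7 Pa.

43500 kPa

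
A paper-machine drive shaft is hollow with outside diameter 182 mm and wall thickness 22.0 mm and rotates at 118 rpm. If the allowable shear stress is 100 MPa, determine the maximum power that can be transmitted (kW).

J = π(d_o⁴ − d_i⁴)/32 = π(0.182⁴ − 0.138⁴)/32 = 7.211×10^-5 m⁴.
T_max = τ_allow·J/r = 1.00×10^8 × 7.211×10^-5 / 0.0910 = 79240 N·m.
ω = 2π·118/60 = 12.36 rad/s, so P_max = T_max·ω = 9.792×10^5 W.

979 kW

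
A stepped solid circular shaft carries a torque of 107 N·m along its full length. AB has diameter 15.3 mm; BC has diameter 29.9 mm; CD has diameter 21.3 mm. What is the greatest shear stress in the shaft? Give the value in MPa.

Under the same torque, τ_max = 16T/(πd³) is largest where d is smallest — segment AB (d = 15.3 mm).
τ_max = 16·107.0/(π·(0.0153)³) = 1.522×10^8 Pa.

152 MPa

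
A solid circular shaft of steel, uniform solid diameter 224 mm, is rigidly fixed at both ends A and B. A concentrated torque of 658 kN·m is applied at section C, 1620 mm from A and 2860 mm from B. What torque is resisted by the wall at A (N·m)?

420000 N·m

With uniform GJ and both ends fixed, compatibility θ_AC = θ_CB gives T_A·a = T_B·b, together with T_A + T_B = T₀.
T_A = T₀·b/(a+b) = 658000·2860/4480 = 420100 N·m; T_B = 237900 N·m.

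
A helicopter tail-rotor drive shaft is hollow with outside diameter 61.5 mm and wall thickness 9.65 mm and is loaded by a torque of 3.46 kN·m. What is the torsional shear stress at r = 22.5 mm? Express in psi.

10300 psi

J = π(d_o⁴ − d_i⁴)/32 = π(0.0615⁴ − 0.0422⁴)/32 = 1.093×10^-6 m⁴.
Shear stress varies linearly with radius: τ = T·r/J = 3460 × 0.0225 / 1.093×10^-6 = 7.122×10^7 Pa.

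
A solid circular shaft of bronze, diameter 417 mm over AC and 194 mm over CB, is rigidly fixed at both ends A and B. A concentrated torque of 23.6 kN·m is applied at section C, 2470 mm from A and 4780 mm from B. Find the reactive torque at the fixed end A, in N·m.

23000 N·m

Compatibility: T_A·a/J_AC = T_B·b/J_CB with T_A + T_B = T₀.
J_AC = 2.97×10^-3 m⁴, J_CB = 1.39×10^-4 m⁴, so T_A = T₀·(J_AC/a)/((J_AC/a)+(J_CB/b)) = 23040 N·m, T_B = 557.8 N·m.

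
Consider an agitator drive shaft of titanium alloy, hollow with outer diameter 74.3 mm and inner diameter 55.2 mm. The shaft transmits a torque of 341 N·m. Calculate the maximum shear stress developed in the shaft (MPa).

J = π(d_o⁴ − d_i⁴)/32 = π(0.0743⁴ − 0.0552⁴)/32 = 2.080×10^-6 m⁴.
τ_max = T·r/J = 341.0 × 0.0371 / 2.080×10^-6 = 6.089×10^6 Pa.

6.09 MPa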